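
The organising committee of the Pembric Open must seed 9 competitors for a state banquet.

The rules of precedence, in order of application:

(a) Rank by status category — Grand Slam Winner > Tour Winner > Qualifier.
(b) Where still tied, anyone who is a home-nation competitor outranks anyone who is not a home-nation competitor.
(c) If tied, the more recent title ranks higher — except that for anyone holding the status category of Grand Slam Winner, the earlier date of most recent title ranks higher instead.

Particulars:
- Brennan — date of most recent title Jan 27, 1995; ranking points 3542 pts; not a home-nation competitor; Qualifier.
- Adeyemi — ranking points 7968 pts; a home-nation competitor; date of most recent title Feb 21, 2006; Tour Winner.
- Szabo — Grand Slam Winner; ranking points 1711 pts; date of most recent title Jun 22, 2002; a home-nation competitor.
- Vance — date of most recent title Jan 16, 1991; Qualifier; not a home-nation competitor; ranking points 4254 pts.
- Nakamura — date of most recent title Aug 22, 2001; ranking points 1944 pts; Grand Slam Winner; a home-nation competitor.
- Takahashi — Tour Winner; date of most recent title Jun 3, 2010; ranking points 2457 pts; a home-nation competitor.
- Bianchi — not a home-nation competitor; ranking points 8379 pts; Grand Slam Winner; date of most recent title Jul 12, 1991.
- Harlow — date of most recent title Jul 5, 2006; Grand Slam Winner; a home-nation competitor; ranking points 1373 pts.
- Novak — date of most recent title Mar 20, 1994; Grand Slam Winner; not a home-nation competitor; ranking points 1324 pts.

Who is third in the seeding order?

By status category: Nakamura, Szabo, Harlow, Bianchi and Novak (Grand Slam Winner); then Takahashi and Adeyemi (Tour Winner); then Brennan and Vance (Qualifier).
Among Nakamura, Szabo, Harlow, Bianchi and Novak, a home-nation competitor before not a home-nation competitor: Nakamura, Szabo and Harlow (a home-nation competitor) before Bianchi and Novak (not a home-nation competitor).
Among Nakamura, Szabo and Harlow, by date of most recent title (earlier first) (reversed rule for this group): Nakamura (Aug 22, 2001) before Szabo (Jun 22, 2002) before Harlow (Jul 5, 2006).
Among Bianchi and Novak, by date of most recent title (earlier first) (reversed rule for this group): Bianchi (Jul 12, 1991) before Novak (Mar 20, 1994).
Takahashi and Adeyemi are each a home-nation competitor, so the next rule applies.
Among Takahashi and Adeyemi, by date of most recent title (later first): Takahashi (Jun 3, 2010) before Adeyemi (Feb 21, 2006).
Brennan and Vance are each not a home-nation competitor, so the next rule applies.
Among Brennan and Vance, by date of most recent title (later first): Brennan (Jan 27, 1995) before Vance (Jan 16, 1991).
Order: Nakamura, Szabo, Harlow, Bianchi, Novak, Takahashi, Adeyemi, Brennan, Vance.

Harlow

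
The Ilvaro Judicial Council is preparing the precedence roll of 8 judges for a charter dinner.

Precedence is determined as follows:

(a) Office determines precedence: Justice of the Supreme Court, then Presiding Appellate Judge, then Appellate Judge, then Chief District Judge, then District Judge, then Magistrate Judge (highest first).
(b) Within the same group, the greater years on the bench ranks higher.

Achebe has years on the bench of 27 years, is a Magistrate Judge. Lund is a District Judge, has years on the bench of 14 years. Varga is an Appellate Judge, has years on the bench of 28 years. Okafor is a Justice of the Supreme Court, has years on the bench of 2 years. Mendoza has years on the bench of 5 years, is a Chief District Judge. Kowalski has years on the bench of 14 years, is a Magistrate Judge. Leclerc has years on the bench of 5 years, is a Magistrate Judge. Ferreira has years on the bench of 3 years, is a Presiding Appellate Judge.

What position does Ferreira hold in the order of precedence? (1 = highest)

By office: Okafor (Justice of the Supreme Court); then Ferreira (Presiding Appellate Judge); then Varga (Appellate Judge); then Mendoza (Chief District Judge); then Lund (District Judge); then Achebe, Kowalski and Leclerc (Magistrate Judge).
Among Achebe, Kowalski and Leclerc, by years on the bench (higher first): Achebe (27 years) before Kowalski (14 years) before Leclerc (5 years).
Order: Okafor, Ferreira, Varga, Mendoza, Lund, Achebe, Kowalski, Leclerc. So position 2.

2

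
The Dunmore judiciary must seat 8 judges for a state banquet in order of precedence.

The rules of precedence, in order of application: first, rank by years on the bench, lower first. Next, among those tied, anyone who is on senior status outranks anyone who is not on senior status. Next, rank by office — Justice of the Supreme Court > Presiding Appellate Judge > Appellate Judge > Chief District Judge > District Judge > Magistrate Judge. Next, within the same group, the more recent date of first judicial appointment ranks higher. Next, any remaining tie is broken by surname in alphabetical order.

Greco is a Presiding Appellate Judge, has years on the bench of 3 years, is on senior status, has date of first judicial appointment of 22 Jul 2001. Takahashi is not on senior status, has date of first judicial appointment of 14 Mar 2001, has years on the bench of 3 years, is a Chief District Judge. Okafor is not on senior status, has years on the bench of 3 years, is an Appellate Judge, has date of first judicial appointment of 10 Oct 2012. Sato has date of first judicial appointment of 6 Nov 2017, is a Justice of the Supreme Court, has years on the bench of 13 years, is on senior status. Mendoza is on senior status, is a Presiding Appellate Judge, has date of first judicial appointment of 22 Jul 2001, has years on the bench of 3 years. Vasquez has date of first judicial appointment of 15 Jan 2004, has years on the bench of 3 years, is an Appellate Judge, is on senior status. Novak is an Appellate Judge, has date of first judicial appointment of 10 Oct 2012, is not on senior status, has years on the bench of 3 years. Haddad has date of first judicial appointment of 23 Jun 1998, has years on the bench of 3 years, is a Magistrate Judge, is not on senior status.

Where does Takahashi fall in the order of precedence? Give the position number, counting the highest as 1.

6

By years on the bench (lower first): Greco, Mendoza, Vasquez, Novak, Okafor, Takahashi and Haddad (each 3 years); then Sato (13 years).
Among Greco, Mendoza, Vasquez, Novak, Okafor, Takahashi and Haddad, on senior status before not on senior status: Greco, Mendoza and Vasquez (on senior status) before Novak, Okafor, Takahashi and Haddad (not on senior status).
Among Greco, Mendoza and Vasquez, by office: Greco and Mendoza (Presiding Appellate Judge) before Vasquez (Appellate Judge).
Greco and Mendoza both have date of first judicial appointment 22 Jul 2001, so the next rule applies.
Among Greco and Mendoza, alphabetically by surname: Greco before Mendoza.
Among Novak, Okafor, Takahashi and Haddad, by office: Novak and Okafor (Appellate Judge) before Takahashi (Chief District Judge) before Haddad (Magistrate Judge).
Novak and Okafor both have date of first judicial appointment 10 Oct 2012, so the next rule applies.
Among Novak and Okafor, alphabetically by surname: Novak before Okafor.
Order: Greco, Mendoza, Vasquez, Novak, Okafor, Takahashi, Haddad, Sato. So position 6.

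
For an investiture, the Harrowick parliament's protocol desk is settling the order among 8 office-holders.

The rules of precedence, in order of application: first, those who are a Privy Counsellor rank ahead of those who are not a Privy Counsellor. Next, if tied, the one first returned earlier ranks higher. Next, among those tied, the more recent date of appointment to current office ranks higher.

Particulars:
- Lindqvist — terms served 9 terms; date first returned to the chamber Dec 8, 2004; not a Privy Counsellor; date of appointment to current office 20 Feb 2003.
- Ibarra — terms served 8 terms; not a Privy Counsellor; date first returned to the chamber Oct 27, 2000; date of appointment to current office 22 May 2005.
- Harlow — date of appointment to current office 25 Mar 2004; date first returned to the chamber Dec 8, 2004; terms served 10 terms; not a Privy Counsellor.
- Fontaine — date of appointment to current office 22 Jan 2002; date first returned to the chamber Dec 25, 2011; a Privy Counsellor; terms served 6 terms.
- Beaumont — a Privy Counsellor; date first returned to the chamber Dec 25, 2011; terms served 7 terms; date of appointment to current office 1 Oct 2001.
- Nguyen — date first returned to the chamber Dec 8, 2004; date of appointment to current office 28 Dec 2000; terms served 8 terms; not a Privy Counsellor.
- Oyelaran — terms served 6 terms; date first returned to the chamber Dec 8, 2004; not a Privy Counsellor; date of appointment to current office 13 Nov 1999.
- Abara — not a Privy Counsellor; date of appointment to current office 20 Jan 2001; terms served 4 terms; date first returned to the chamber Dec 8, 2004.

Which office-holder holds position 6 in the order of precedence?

Abara

By the first rule: Fontaine and Beaumont (both a Privy Counsellor); then Ibarra, Harlow, Lindqvist, Abara, Nguyen and Oyelaran (each not a Privy Counsellor).
Fontaine and Beaumont both have date first returned to the chamber Dec 25, 2011, so the next rule applies.
Among Fontaine and Beaumont, by date of appointment to current office (later first): Fontaine (22 Jan 2002) before Beaumont (1 Oct 2001).
Among Ibarra, Harlow, Lindqvist, Abara, Nguyen and Oyelaran, by date first returned to the chamber (earlier first): Ibarra (Oct 27, 2000) before Harlow, Lindqvist, Abara, Nguyen and Oyelaran (Dec 8, 2004).
Among Harlow, Lindqvist, Abara, Nguyen and Oyelaran, by date of appointment to current office (later first): Harlow (25 Mar 2004) before Lindqvist (20 Feb 2003) before Abara (20 Jan 2001) before Nguyen (28 Dec 2000) before Oyelaran (13 Nov 1999).
Order: Fontaine, Beaumont, Ibarra, Harlow, Lindqvist, Abara, Nguyen, Oyelaran.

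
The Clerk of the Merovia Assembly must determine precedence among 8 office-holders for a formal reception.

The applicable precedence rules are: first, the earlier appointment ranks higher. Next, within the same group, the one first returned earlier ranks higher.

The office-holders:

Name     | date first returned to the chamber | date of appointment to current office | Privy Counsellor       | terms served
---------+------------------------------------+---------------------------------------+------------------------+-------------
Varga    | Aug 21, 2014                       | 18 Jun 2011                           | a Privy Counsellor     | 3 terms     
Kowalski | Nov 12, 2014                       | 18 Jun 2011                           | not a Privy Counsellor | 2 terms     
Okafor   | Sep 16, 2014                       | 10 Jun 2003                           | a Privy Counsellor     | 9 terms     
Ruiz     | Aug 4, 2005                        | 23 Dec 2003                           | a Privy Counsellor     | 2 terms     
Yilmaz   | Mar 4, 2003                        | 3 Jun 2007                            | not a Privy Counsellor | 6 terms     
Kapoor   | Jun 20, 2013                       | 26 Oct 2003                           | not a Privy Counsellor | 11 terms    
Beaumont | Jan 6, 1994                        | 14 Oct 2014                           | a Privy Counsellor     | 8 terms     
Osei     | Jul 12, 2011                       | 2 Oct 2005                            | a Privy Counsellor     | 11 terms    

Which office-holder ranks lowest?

Beaumont

By date of appointment to current office (earlier first): Okafor (10 Jun 2003); then Kapoor (26 Oct 2003); then Ruiz (23 Dec 2003); then Osei (2 Oct 2005); then Yilmaz (3 Jun 2007); then Varga and Kowalski (both 18 Jun 2011); then Beaumont (14 Oct 2014).
Among Varga and Kowalski, by date first returned to the chamber (earlier first): Varga (Aug 21, 2014) before Kowalski (Nov 12, 2014).
Order: Okafor, Kapoor, Ruiz, Osei, Yilmaz, Varga, Kowalski, Beaumont.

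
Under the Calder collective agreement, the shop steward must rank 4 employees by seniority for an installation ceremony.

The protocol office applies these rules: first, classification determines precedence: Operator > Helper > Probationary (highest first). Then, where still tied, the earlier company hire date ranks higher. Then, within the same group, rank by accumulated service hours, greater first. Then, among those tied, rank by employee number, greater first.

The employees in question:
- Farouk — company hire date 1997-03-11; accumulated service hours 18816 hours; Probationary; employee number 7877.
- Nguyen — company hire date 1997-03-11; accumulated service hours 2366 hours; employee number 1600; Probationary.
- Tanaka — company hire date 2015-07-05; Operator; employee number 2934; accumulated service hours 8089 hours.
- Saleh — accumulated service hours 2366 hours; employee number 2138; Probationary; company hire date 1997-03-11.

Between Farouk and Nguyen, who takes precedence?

By classification: Tanaka (Operator); then Farouk, Saleh and Nguyen (Probationary).
Farouk, Saleh and Nguyen all have company hire date 1997-03-11, so the next rule applies.
Among Farouk, Saleh and Nguyen, by accumulated service hours (higher first): Farouk (18816 hours) before Saleh and Nguyen (2366 hours).
Among Saleh and Nguyen, by employee number (higher first): Saleh (2138) before Nguyen (1600).
So Farouk takes precedence.

Farouk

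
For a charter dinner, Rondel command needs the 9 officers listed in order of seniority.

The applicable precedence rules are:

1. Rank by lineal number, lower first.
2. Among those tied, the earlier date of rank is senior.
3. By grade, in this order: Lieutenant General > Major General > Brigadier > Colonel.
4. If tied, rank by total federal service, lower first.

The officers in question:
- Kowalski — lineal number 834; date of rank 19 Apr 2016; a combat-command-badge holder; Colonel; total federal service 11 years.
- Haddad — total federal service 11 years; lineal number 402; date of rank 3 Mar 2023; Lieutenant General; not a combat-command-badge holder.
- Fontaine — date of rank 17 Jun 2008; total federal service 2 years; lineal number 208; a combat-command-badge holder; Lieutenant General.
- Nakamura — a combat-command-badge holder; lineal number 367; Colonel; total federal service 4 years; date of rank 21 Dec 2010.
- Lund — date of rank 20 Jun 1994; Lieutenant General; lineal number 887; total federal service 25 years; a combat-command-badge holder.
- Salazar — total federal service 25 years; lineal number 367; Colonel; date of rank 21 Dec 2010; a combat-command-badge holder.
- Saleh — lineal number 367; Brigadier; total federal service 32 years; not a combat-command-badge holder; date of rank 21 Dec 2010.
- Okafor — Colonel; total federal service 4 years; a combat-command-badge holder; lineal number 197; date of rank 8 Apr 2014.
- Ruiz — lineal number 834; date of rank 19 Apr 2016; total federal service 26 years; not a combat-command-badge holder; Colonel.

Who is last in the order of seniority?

By lineal number (lower first): Okafor (197); then Fontaine (208); then Saleh, Nakamura and Salazar (each 367); then Haddad (402); then Kowalski and Ruiz (both 834); then Lund (887).
Saleh, Nakamura and Salazar all have date of rank 21 Dec 2010, so the next rule applies.
Among Saleh, Nakamura and Salazar, by grade: Saleh (Brigadier) before Nakamura and Salazar (Colonel).
Among Nakamura and Salazar, by total federal service (lower first): Nakamura (4 years) before Salazar (25 years).
Kowalski and Ruiz both have date of rank 19 Apr 2016, so the next rule applies.
Kowalski and Ruiz are each Colonel, so the next rule applies.
Among Kowalski and Ruiz, by total federal service (lower first): Kowalski (11 years) before Ruiz (26 years).
Order: Okafor, Fontaine, Saleh, Nakamura, Salazar, Haddad, Kowalski, Ruiz, Lund.

Lund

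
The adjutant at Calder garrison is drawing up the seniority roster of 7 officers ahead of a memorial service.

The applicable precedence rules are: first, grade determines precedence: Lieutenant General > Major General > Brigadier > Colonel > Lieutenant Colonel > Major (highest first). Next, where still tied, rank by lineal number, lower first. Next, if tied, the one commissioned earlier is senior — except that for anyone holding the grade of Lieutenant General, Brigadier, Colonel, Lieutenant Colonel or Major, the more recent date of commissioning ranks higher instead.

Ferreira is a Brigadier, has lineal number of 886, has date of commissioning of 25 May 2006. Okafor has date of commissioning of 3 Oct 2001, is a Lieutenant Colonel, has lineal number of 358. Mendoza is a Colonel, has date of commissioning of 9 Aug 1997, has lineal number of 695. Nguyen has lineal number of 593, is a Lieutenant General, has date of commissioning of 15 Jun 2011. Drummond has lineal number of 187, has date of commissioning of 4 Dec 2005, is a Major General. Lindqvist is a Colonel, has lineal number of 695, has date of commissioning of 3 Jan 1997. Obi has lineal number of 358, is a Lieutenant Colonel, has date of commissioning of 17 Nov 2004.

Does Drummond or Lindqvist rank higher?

By grade: Nguyen (Lieutenant General); then Drummond (Major General); then Ferreira (Brigadier); then Mendoza and Lindqvist (Colonel); then Obi and Okafor (Lieutenant Colonel).
Mendoza and Lindqvist both have lineal number 695, so the next rule applies.
Among Mendoza and Lindqvist, by date of commissioning (later first) (reversed rule for this group): Mendoza (9 Aug 1997) before Lindqvist (3 Jan 1997).
Obi and Okafor both have lineal number 358, so the next rule applies.
Among Obi and Okafor, by date of commissioning (later first) (reversed rule for this group): Obi (17 Nov 2004) before Okafor (3 Oct 2001).
So Drummond takes precedence.

Drummond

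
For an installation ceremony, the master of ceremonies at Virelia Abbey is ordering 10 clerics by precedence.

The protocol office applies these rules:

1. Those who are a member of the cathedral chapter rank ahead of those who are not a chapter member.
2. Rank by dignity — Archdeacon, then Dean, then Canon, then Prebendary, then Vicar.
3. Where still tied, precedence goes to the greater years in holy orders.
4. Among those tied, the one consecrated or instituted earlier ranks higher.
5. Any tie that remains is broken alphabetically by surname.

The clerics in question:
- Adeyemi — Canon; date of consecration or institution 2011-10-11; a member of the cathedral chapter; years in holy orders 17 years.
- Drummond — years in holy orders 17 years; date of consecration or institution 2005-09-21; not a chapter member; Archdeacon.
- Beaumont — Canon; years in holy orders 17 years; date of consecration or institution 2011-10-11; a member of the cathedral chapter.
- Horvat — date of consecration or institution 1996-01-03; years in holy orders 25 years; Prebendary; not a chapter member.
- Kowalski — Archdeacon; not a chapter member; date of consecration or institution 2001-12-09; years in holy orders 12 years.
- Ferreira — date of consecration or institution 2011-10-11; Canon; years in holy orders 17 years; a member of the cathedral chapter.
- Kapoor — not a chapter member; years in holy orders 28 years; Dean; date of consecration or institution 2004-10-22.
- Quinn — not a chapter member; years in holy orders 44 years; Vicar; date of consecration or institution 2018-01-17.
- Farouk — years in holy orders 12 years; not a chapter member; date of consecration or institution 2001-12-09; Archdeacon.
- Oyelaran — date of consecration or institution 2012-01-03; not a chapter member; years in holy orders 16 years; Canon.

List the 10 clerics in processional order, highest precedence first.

Adeyemi, Beaumont, Ferreira, Drummond, Farouk, Kowalski, Kapoor, Oyelaran, Horvat, Quinn

By the first rule: Adeyemi, Beaumont and Ferreira (each a member of the cathedral chapter); then Drummond, Farouk, Kowalski, Kapoor, Oyelaran, Horvat and Quinn (each not a chapter member).
Adeyemi, Beaumont and Ferreira are each Canon, so the next rule applies.
Adeyemi, Beaumont and Ferreira all have years in holy orders 17 years, so the next rule applies.
Adeyemi, Beaumont and Ferreira all have date of consecration or institution 2011-10-11, so the next rule applies.
Among Adeyemi, Beaumont and Ferreira, alphabetically by surname: Adeyemi before Beaumont before Ferreira.
Among Drummond, Farouk, Kowalski, Kapoor, Oyelaran, Horvat and Quinn, by dignity: Drummond, Farouk and Kowalski (Archdeacon) before Kapoor (Dean) before Oyelaran (Canon) before Horvat (Prebendary) before Quinn (Vicar).
Among Drummond, Farouk and Kowalski, by years in holy orders (higher first): Drummond (17 years) before Farouk and Kowalski (12 years).
Farouk and Kowalski both have date of consecration or institution 2001-12-09, so the next rule applies.
Among Farouk and Kowalski, alphabetically by surname: Farouk before Kowalski.
Full order: Adeyemi, Beaumont, Ferreira, Drummond, Farouk, Kowalski, Kapoor, Oyelaran, Horvat, Quinn.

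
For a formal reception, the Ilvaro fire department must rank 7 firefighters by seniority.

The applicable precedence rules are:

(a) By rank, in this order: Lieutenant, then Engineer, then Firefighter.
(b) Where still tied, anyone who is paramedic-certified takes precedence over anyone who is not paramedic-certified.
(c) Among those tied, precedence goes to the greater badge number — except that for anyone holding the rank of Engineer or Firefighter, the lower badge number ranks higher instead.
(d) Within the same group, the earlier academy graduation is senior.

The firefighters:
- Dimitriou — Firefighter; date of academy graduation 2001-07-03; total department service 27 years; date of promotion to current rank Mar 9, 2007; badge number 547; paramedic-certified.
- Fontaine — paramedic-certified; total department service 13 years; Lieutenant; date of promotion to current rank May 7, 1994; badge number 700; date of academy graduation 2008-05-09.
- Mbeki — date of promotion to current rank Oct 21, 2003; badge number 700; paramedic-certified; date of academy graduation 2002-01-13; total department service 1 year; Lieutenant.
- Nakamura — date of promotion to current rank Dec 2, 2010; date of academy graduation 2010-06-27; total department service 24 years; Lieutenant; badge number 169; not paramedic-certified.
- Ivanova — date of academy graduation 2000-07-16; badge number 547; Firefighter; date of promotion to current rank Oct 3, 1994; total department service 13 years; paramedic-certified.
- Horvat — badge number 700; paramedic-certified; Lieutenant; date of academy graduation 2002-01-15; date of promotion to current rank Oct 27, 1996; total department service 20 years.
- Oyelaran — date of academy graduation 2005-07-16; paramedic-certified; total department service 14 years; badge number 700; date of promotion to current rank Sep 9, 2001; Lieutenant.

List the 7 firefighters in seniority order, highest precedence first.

Mbeki, Horvat, Oyelaran, Fontaine, Nakamura, Ivanova, Dimitriou

By rank: Mbeki, Horvat, Oyelaran, Fontaine and Nakamura (Lieutenant); then Ivanova and Dimitriou (Firefighter).
Among Mbeki, Horvat, Oyelaran, Fontaine and Nakamura, paramedic-certified before not paramedic-certified: Mbeki, Horvat, Oyelaran and Fontaine (paramedic-certified) before Nakamura (not paramedic-certified).
Mbeki, Horvat, Oyelaran and Fontaine all have badge number 700, so the next rule applies.
Among Mbeki, Horvat, Oyelaran and Fontaine, by date of academy graduation (earlier first): Mbeki (2002-01-13) before Horvat (2002-01-15) before Oyelaran (2005-07-16) before Fontaine (2008-05-09).
Ivanova and Dimitriou are each paramedic-certified, so the next rule applies.
Ivanova and Dimitriou both have badge number 547, so the next rule applies.
Among Ivanova and Dimitriou, by date of academy graduation (earlier first): Ivanova (2000-07-16) before Dimitriou (2001-07-03).
Full order: Mbeki, Horvat, Oyelaran, Fontaine, Nakamura, Ivanova, Dimitriou.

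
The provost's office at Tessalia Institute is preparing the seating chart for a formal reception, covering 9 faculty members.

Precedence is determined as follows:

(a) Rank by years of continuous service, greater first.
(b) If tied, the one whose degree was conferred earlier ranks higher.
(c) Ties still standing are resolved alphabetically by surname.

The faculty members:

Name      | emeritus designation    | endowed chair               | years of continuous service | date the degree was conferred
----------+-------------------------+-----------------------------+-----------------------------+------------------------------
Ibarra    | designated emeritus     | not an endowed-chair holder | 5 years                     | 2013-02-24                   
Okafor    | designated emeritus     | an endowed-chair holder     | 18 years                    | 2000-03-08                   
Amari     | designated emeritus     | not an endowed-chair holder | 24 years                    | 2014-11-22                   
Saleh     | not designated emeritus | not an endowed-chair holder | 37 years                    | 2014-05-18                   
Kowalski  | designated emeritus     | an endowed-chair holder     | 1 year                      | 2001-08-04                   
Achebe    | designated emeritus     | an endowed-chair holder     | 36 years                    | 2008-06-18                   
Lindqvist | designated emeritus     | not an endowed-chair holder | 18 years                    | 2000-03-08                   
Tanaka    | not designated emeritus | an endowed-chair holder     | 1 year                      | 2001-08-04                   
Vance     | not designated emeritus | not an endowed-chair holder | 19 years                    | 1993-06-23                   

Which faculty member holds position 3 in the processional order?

By years of continuous service (higher first): Saleh (37 years); then Achebe (36 years); then Amari (24 years); then Vance (19 years); then Lindqvist and Okafor (both 18 years); then Ibarra (5 years); then Kowalski and Tanaka (both 1 year).
Lindqvist and Okafor both have date the degree was conferred 2000-03-08, so the next rule applies.
Among Lindqvist and Okafor, alphabetically by surname: Lindqvist before Okafor.
Kowalski and Tanaka both have date the degree was conferred 2001-08-04, so the next rule applies.
Among Kowalski and Tanaka, alphabetically by surname: Kowalski before Tanaka.
Order: Saleh, Achebe, Amari, Vance, Lindqvist, Okafor, Ibarra, Kowalski, Tanaka.

Amari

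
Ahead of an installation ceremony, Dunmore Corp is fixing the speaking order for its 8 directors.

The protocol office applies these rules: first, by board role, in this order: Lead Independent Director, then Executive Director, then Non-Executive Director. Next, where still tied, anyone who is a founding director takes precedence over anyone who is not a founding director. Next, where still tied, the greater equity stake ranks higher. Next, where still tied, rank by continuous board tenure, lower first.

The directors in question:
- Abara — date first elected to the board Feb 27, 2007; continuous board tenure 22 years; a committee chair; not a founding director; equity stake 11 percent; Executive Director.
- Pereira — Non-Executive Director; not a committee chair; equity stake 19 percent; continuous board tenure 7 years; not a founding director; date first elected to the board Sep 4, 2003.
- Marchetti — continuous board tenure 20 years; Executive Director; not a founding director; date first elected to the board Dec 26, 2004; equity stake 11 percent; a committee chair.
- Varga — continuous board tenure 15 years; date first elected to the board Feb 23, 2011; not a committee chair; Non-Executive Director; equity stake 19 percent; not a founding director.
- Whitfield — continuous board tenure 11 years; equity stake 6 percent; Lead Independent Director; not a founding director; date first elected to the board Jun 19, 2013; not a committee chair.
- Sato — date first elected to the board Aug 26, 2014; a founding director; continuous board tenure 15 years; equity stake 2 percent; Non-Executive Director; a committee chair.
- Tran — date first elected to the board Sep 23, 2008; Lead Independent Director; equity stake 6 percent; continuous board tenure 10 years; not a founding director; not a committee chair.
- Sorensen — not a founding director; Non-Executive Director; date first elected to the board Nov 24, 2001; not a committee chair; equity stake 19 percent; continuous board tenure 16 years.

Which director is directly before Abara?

By board role: Tran and Whitfield (Lead Independent Director); then Marchetti and Abara (Executive Director); then Sato, Pereira, Varga and Sorensen (Non-Executive Director).
Tran and Whitfield are each not a founding director, so the next rule applies.
Tran and Whitfield both have equity stake 6 percent, so the next rule applies.
Among Tran and Whitfield, by continuous board tenure (lower first): Tran (10 years) before Whitfield (11 years).
Marchetti and Abara are each not a founding director, so the next rule applies.
Marchetti and Abara both have equity stake 11 percent, so the next rule applies.
Among Marchetti and Abara, by continuous board tenure (lower first): Marchetti (20 years) before Abara (22 years).
Among Sato, Pereira, Varga and Sorensen, a founding director before not a founding director: Sato (a founding director) before Pereira, Varga and Sorensen (not a founding director).
Pereira, Varga and Sorensen all have equity stake 19 percent, so the next rule applies.
Among Pereira, Varga and Sorensen, by continuous board tenure (lower first): Pereira (7 years) before Varga (15 years) before Sorensen (16 years).
Order: Tran, Whitfield, Marchetti, Abara, Sato, Pereira, Varga, Sorensen.

Marchetti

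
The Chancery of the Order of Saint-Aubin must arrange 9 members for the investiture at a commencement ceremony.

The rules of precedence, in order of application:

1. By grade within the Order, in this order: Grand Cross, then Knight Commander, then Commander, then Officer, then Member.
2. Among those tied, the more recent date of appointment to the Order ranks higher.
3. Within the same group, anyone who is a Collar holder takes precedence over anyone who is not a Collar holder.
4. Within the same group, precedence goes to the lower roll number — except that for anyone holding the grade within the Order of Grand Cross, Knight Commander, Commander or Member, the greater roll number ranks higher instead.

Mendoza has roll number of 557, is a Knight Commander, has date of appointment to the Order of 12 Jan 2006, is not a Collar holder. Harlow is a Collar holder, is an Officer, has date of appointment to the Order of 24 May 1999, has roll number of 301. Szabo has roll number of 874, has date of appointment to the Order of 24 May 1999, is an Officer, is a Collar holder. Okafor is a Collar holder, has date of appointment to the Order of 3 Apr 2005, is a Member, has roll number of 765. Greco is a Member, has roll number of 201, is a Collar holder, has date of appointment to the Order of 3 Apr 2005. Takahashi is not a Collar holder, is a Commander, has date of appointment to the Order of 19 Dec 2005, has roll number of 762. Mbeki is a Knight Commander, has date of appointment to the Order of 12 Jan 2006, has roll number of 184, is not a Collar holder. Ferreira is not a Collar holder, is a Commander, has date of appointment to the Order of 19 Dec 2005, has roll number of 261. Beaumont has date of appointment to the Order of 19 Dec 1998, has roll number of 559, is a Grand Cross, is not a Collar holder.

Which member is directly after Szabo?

By grade within the Order: Beaumont (Grand Cross); then Mendoza and Mbeki (Knight Commander); then Takahashi and Ferreira (Commander); then Harlow and Szabo (Officer); then Okafor and Greco (Member).
Mendoza and Mbeki both have date of appointment to the Order 12 Jan 2006, so the next rule applies.
Mendoza and Mbeki are each not a Collar holder, so the next rule applies.
Among Mendoza and Mbeki, by roll number (higher first) (reversed rule for this group): Mendoza (557) before Mbeki (184).
Takahashi and Ferreira both have date of appointment to the Order 19 Dec 2005, so the next rule applies.
Takahashi and Ferreira are each not a Collar holder, so the next rule applies.
Among Takahashi and Ferreira, by roll number (higher first) (reversed rule for this group): Takahashi (762) before Ferreira (261).
Harlow and Szabo both have date of appointment to the Order 24 May 1999, so the next rule applies.
Harlow and Szabo are each a Collar holder, so the next rule applies.
Among Harlow and Szabo, by roll number (lower first): Harlow (301) before Szabo (874).
Okafor and Greco both have date of appointment to the Order 3 Apr 2005, so the next rule applies.
Okafor and Greco are each a Collar holder, so the next rule applies.
Among Okafor and Greco, by roll number (higher first) (reversed rule for this group): Okafor (765) before Greco (201).
Order: Beaumont, Mendoza, Mbeki, Takahashi, Ferreira, Harlow, Szabo, Okafor, Greco.

Okafor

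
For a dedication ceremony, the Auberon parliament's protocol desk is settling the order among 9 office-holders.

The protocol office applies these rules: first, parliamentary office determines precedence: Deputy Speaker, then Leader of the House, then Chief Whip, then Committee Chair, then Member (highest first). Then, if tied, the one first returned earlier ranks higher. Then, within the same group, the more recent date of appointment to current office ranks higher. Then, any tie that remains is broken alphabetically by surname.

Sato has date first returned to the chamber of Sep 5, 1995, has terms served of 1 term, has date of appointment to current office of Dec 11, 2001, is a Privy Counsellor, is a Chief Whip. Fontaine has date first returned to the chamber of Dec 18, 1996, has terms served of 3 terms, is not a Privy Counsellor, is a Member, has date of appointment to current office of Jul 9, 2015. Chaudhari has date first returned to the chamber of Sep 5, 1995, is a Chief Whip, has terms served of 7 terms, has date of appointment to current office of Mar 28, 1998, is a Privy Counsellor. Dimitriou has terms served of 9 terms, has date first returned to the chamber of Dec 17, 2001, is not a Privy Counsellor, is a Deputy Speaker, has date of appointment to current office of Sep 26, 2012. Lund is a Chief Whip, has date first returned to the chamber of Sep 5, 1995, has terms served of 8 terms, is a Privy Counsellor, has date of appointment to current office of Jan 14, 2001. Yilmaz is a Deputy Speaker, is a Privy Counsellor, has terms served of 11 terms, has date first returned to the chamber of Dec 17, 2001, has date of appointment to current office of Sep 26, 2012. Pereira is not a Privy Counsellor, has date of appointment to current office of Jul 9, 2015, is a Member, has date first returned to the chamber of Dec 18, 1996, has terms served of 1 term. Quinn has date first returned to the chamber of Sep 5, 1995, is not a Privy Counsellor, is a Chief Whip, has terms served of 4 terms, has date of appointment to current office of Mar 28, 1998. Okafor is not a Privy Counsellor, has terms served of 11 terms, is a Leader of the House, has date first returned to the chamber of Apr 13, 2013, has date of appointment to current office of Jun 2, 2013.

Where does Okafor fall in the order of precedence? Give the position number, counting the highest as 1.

By parliamentary office: Dimitriou and Yilmaz (Deputy Speaker); then Okafor (Leader of the House); then Sato, Lund, Chaudhari and Quinn (Chief Whip); then Fontaine and Pereira (Member).
Dimitriou and Yilmaz both have date first returned to the chamber Dec 17, 2001, so the next rule applies.
Dimitriou and Yilmaz both have date of appointment to current office Sep 26, 2012, so the next rule applies.
Among Dimitriou and Yilmaz, alphabetically by surname: Dimitriou before Yilmaz.
Sato, Lund, Chaudhari and Quinn all have date first returned to the chamber Sep 5, 1995, so the next rule applies.
Among Sato, Lund, Chaudhari and Quinn, by date of appointment to current office (later first): Sato (Dec 11, 2001) before Lund (Jan 14, 2001) before Chaudhari and Quinn (Mar 28, 1998).
Among Chaudhari and Quinn, alphabetically by surname: Chaudhari before Quinn.
Fontaine and Pereira both have date first returned to the chamber Dec 18, 1996, so the next rule applies.
Fontaine and Pereira both have date of appointment to current office Jul 9, 2015, so the next rule applies.
Among Fontaine and Pereira, alphabetically by surname: Fontaine before Pereira.
Order: Dimitriou, Yilmaz, Okafor, Sato, Lund, Chaudhari, Quinn, Fontaine, Pereira. So position 3.

3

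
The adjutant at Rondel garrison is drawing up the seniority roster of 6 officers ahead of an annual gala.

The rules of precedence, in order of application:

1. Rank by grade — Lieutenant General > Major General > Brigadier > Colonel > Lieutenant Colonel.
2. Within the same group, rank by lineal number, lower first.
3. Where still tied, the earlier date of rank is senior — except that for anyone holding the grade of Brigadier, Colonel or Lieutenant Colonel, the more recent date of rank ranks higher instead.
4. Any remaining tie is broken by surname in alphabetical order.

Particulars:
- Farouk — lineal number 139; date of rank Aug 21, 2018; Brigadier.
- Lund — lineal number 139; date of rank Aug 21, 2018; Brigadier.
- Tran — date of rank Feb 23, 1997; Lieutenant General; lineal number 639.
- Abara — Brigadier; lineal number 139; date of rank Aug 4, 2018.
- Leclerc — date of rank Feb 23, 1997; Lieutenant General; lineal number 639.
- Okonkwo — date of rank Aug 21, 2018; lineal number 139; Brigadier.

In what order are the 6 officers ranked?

By grade: Leclerc and Tran (Lieutenant General); then Farouk, Lund, Okonkwo and Abara (Brigadier).
Leclerc and Tran both have lineal number 639, so the next rule applies.
Leclerc and Tran both have date of rank Feb 23, 1997, so the next rule applies.
Among Leclerc and Tran, alphabetically by surname: Leclerc before Tran.
Farouk, Lund, Okonkwo and Abara all have lineal number 139, so the next rule applies.
Among Farouk, Lund, Okonkwo and Abara, by date of rank (later first) (reversed rule for this group): Farouk, Lund and Okonkwo (Aug 21, 2018) before Abara (Aug 4, 2018).
Among Farouk, Lund and Okonkwo, alphabetically by surname: Farouk before Lund before Okonkwo.
Full order: Leclerc, Tran, Farouk, Lund, Okonkwo, Abara.

Leclerc, Tran, Farouk, Lund, Okonkwo, Abara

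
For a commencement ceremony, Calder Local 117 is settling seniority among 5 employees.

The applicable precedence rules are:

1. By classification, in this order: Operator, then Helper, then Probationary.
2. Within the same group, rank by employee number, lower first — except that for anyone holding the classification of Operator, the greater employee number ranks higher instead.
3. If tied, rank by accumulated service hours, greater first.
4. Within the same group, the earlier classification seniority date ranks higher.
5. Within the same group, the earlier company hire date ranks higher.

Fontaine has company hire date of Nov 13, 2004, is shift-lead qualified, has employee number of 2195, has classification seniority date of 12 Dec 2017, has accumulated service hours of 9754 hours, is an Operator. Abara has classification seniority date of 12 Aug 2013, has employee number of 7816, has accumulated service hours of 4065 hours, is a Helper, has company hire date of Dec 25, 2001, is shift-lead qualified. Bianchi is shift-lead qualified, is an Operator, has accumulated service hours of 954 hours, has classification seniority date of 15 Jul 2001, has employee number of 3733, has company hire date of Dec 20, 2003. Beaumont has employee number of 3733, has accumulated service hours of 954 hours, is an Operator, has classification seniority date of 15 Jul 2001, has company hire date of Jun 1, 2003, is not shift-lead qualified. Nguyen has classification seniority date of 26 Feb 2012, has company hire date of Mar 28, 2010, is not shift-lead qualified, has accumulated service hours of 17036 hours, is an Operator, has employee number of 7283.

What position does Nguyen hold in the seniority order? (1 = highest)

1

By classification: Nguyen, Beaumont, Bianchi and Fontaine (Operator); then Abara (Helper).
Among Nguyen, Beaumont, Bianchi and Fontaine, by employee number (higher first) (reversed rule for this group): Nguyen (7283) before Beaumont and Bianchi (3733) before Fontaine (2195).
Beaumont and Bianchi both have accumulated service hours 954 hours, so the next rule applies.
Beaumont and Bianchi both have classification seniority date 15 Jul 2001, so the next rule applies.
Among Beaumont and Bianchi, by company hire date (earlier first): Beaumont (Jun 1, 2003) before Bianchi (Dec 20, 2003).
Order: Nguyen, Beaumont, Bianchi, Fontaine, Abara. So position 1.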